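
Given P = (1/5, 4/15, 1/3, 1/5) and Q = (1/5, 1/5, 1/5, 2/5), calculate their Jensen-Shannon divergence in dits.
0.0121 dits

Jensen-Shannon divergence is:
JSD(P||Q) = 0.5 × D_KL(P||M) + 0.5 × D_KL(Q||M)
where M = 0.5 × (P + Q) is the mixture distribution.

M = 0.5 × (1/5, 4/15, 1/3, 1/5) + 0.5 × (1/5, 1/5, 1/5, 2/5) = (1/5, 7/30, 4/15, 3/10)

D_KL(P||M) = 0.0125 dits
D_KL(Q||M) = 0.0116 dits

JSD(P||Q) = 0.5 × 0.0125 + 0.5 × 0.0116 = 0.0121 dits

Unlike KL divergence, JSD is symmetric and bounded: 0 ≤ JSD ≤ log(2).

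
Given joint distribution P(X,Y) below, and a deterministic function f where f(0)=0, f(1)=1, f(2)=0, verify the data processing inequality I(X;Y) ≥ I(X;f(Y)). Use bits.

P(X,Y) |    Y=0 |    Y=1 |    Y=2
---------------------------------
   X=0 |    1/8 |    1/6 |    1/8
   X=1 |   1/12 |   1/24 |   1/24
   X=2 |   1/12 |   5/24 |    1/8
I(X;Y) = 0.0397, I(X;f(Y)) = 0.0234, inequality holds: 0.0397 ≥ 0.0234

Data Processing Inequality: For any Markov chain X → Y → Z, we have I(X;Y) ≥ I(X;Z).

Here Z = f(Y) is a deterministic function of Y, forming X → Y → Z.

Original I(X;Y) = 0.0397 bits

After applying f:
P(X,Z) where Z=f(Y):
- P(X,Z=0) = P(X,Y=0) + P(X,Y=2)
- P(X,Z=1) = P(X,Y=1)

I(X;Z) = I(X;f(Y)) = 0.0234 bits

Verification: 0.0397 ≥ 0.0234 ✓

Information cannot be created by processing; the function f can only lose information about X.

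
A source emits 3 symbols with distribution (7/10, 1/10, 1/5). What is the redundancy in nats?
0.2968 nats

Redundancy measures how far a source is from maximum entropy:
R = H_max - H(X)

Maximum entropy for 3 symbols: H_max = log_e(3) = 1.0986 nats
Actual entropy: H(X) = 0.8018 nats
Redundancy: R = 1.0986 - 0.8018 = 0.2968 nats

This redundancy represents potential for compression: the source could be compressed by 0.2968 nats per symbol.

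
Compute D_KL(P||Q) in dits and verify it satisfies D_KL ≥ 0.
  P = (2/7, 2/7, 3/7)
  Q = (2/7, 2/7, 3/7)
0.0000 dits

KL divergence satisfies the Gibbs inequality: D_KL(P||Q) ≥ 0 for all distributions P, Q.

D_KL(P||Q) = Σ p(x) log(p(x)/q(x))
Term by term:
  x=0: 2/7 × log_10[(2/7)/(2/7)] = 0.0000
  x=1: 2/7 × log_10[(2/7)/(2/7)] = 0.0000
  x=2: 3/7 × log_10[(3/7)/(3/7)] = 0.0000
D_KL(P||Q) = 0.0000 dits

D_KL(P||Q) = 0.0000 ≥ 0 ✓

This non-negativity is a fundamental property: relative entropy cannot be negative because it measures how different Q is from P.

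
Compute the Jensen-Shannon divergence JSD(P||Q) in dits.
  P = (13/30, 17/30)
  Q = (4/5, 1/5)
0.0319 dits

Jensen-Shannon divergence is:
JSD(P||Q) = 0.5 × D_KL(P||M) + 0.5 × D_KL(Q||M)
where M = 0.5 × (P + Q) is the mixture distribution.

M = 0.5 × (13/30, 17/30) + 0.5 × (4/5, 1/5) = (0.616667, 0.383333)

D_KL(P||M) = 0.0298 dits
D_KL(Q||M) = 0.0339 dits

JSD(P||Q) = 0.5 × 0.0298 + 0.5 × 0.0339 = 0.0319 dits

Unlike KL divergence, JSD is symmetric and bounded: 0 ≤ JSD ≤ log(2).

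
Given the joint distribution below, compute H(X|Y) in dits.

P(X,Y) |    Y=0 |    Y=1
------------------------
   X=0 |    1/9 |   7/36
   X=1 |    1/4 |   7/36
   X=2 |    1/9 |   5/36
0.4579 dits

Using the chain rule: H(X|Y) = H(X,Y) - H(Y)

First, compute H(X,Y) = 0.7582 dits

Marginal P(Y) = (17/36, 19/36)
H(Y) = 0.3004 dits

H(X|Y) = H(X,Y) - H(Y) = 0.7582 - 0.3004 = 0.4579 dits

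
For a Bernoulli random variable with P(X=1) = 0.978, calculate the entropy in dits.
0.0459 dits

The binary entropy function is:
H(p) = -p log(p) - (1-p) log(1-p)

H(0.978) = -0.978 × log_10(0.978) - 0.022 × log_10(0.022)
H(0.978) = 0.0459 dits

Note: Binary entropy is maximized at p=0.5 (H=1 bit) and minimized at p=0 or p=1 (H=0).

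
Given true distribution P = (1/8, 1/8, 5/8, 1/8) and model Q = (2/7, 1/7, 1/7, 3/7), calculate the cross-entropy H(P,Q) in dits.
0.7478 dits

Cross-entropy: H(P,Q) = -Σ p(x) log q(x)

Alternatively: H(P,Q) = H(P) + D_KL(P||Q)
H(P) = 0.4662 dits
D_KL(P||Q) = 0.2816 dits

H(P,Q) = 0.4662 + 0.2816 = 0.7478 dits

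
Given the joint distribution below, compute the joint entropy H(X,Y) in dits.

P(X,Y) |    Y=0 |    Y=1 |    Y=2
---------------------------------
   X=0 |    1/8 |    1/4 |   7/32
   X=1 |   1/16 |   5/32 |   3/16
0.7453 dits

Joint entropy is H(X,Y) = -Σ_{x,y} p(x,y) log p(x,y).

Summing over all non-zero entries:
H(X,Y) = -[1/8·log_10(1/8) + 1/4·log_10(1/4) + 7/32·log_10(7/32) + 1/16·log_10(1/16) + 5/32·log_10(5/32) + 3/16·log_10(3/16)]
H(X,Y) = 0.7453 dits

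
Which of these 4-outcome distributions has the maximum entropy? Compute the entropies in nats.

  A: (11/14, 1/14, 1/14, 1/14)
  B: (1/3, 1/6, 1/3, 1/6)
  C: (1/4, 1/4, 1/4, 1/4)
C

For a discrete distribution over n outcomes, entropy is maximized by the uniform distribution.

Computing entropies:
H(A) = 0.7550 nats
H(B) = 1.3297 nats
H(C) = 1.3863 nats

The uniform distribution (where all probabilities equal 1/4) achieves the maximum entropy of log_e(4) = 1.3863 nats.

Distribution C has the highest entropy.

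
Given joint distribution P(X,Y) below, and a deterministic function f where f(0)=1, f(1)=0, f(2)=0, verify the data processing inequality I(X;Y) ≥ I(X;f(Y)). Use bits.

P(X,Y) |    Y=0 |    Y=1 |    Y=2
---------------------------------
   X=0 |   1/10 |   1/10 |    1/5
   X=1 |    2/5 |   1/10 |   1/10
I(X;Y) = 0.1345, I(X;f(Y)) = 0.1245, inequality holds: 0.1345 ≥ 0.1245

Data Processing Inequality: For any Markov chain X → Y → Z, we have I(X;Y) ≥ I(X;Z).

Here Z = f(Y) is a deterministic function of Y, forming X → Y → Z.

Original I(X;Y) = 0.1345 bits

After applying f:
P(X,Z) where Z=f(Y):
- P(X,Z=0) = P(X,Y=1) + P(X,Y=2)
- P(X,Z=1) = P(X,Y=0)

I(X;Z) = I(X;f(Y)) = 0.1245 bits

Verification: 0.1345 ≥ 0.1245 ✓

Information cannot be created by processing; the function f can only lose information about X.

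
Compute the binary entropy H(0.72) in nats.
0.5930 nats

The binary entropy function is:
H(p) = -p log(p) - (1-p) log(1-p)

H(0.72) = -0.72 × log_e(0.72) - 0.28 × log_e(0.28)
H(0.72) = 0.5930 nats

Note: Binary entropy is maximized at p=0.5 (H=1 bit) and minimized at p=0 or p=1 (H=0).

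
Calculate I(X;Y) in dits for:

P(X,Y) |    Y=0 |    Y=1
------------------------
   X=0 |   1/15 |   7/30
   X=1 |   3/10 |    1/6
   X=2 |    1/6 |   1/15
0.0383 dits

Mutual information: I(X;Y) = H(X) + H(Y) - H(X,Y)

Marginals:
P(X) = (3/10, 7/15, 7/30), H(X) = 0.4588 dits
P(Y) = (8/15, 7/15), H(Y) = 0.3001 dits

Joint entropy: H(X,Y) = 0.7205 dits

I(X;Y) = 0.4588 + 0.3001 - 0.7205 = 0.0383 dits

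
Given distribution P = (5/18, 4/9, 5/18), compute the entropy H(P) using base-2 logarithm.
1.5466 bits

Shannon entropy is H(X) = -Σ p(x) log p(x).

For P = (5/18, 4/9, 5/18):
H = -5/18 × log_2(5/18) -4/9 × log_2(4/9) -5/18 × log_2(5/18)
H = 1.5466 bits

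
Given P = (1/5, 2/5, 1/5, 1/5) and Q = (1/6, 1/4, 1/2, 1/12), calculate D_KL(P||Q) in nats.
0.2163 nats

KL divergence: D_KL(P||Q) = Σ p(x) log(p(x)/q(x))

Computing term by term:
  x=0: 1/5 × log_e[(1/5)/(1/6)] = 1/5 × 0.1823 = 0.0365
  x=1: 2/5 × log_e[(2/5)/(1/4)] = 2/5 × 0.4700 = 0.1880
  x=2: 1/5 × log_e[(1/5)/(1/2)] = 1/5 × -0.9163 = -0.1833
  x=3: 1/5 × log_e[(1/5)/(1/12)] = 1/5 × 0.8755 = 0.1751

D_KL(P||Q) = 0.2163 nats

Note: KL divergence is always non-negative and equals 0 iff P = Q.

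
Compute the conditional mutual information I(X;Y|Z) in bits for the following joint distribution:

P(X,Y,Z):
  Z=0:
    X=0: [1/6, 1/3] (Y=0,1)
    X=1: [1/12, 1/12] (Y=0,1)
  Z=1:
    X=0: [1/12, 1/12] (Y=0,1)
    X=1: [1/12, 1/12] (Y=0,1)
0.0105 bits

Conditional mutual information: I(X;Y|Z) = H(X|Z) + H(Y|Z) - H(X,Y|Z)

H(Z) = 0.9183
H(X,Z) = 1.7925 → H(X|Z) = 0.8742
H(Y,Z) = 1.8879 → H(Y|Z) = 0.9696
H(X,Y,Z) = 2.7516 → H(X,Y|Z) = 1.8333

I(X;Y|Z) = 0.8742 + 0.9696 - 1.8333 = 0.0105 bits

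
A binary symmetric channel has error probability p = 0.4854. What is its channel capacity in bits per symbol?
0.0006 bits

For a binary symmetric channel (BSC) with error probability p:
Capacity C = 1 - H(p) bits per symbol

where H(p) = -p log₂(p) - (1-p) log₂(1-p) is the binary entropy function.

H(0.4854) = 0.9994 bits
C = 1 - 0.9994 = 0.0006 bits per symbol

This means we can reliably transmit up to 0.0006 bits of information per channel use.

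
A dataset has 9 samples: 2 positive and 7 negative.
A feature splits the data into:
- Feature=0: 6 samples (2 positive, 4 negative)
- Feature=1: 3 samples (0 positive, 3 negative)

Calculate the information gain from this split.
0.1520 bits

Information Gain = H(Y) - H(Y|Feature)

Before split:
P(positive) = 2/9 = 0.2222
H(Y) = 0.7642 bits

After split:
Feature=0: H = 0.9183 bits (weight = 6/9)
Feature=1: H = 0.0000 bits (weight = 3/9)
H(Y|Feature) = (6/9)×0.9183 + (3/9)×0.0000 = 0.6122 bits

Information Gain = 0.7642 - 0.6122 = 0.1520 bits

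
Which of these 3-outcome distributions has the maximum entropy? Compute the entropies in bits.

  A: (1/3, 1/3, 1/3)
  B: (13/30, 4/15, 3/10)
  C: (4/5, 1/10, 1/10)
A

For a discrete distribution over n outcomes, entropy is maximized by the uniform distribution.

Computing entropies:
H(A) = 1.5850 bits
H(B) = 1.5524 bits
H(C) = 0.9219 bits

The uniform distribution (where all probabilities equal 1/3) achieves the maximum entropy of log_2(3) = 1.5850 bits.

Distribution A has the highest entropy.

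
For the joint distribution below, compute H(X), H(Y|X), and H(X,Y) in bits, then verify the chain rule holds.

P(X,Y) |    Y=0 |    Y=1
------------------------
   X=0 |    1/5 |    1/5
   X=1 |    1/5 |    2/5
H(X,Y) = 1.9219, H(X) = 0.9710, H(Y|X) = 0.9510 (all in bits)

Chain rule: H(X,Y) = H(X) + H(Y|X)

Left side — joint entropy directly:
H(X,Y) = -Σ p(x,y) log p(x,y) = 1.9219 bits

Right side — compute H(Y|X) from the conditional distributions:
P(X) = (2/5, 3/5), so H(X) = 0.9710 bits
H(Y|X) = Σ_x P(X=x) · H(Y|X=x):
  P(Y|X=0) = (1/2, 1/2), H(Y|X=0) = 1.0000, weight P(X=0) = 2/5
  P(Y|X=1) = (1/3, 2/3), H(Y|X=1) = 0.9183, weight P(X=1) = 3/5
H(Y|X) = 0.9510 bits

H(X) + H(Y|X) = 0.9710 + 0.9510 = 1.9219 bits

Both sides equal 1.9219 bits. ✓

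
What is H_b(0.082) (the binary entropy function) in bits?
0.4092 bits

The binary entropy function is:
H(p) = -p log(p) - (1-p) log(1-p)

H(0.082) = -0.082 × log_2(0.082) - 0.918 × log_2(0.918)
H(0.082) = 0.4092 bits

Note: Binary entropy is maximized at p=0.5 (H=1 bit) and minimized at p=0 or p=1 (H=0).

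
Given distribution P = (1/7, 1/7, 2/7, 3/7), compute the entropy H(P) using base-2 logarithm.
1.8424 bits

Shannon entropy is H(X) = -Σ p(x) log p(x).

For P = (1/7, 1/7, 2/7, 3/7):
H = -1/7 × log_2(1/7) -1/7 × log_2(1/7) -2/7 × log_2(2/7) -3/7 × log_2(3/7)
H = 1.8424 bits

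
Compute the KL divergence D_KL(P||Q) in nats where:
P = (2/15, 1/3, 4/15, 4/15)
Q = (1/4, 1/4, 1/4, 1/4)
0.0465 nats

KL divergence: D_KL(P||Q) = Σ p(x) log(p(x)/q(x))

Computing term by term:
  x=0: 2/15 × log_e[(2/15)/(1/4)] = 2/15 × -0.6286 = -0.0838
  x=1: 1/3 × log_e[(1/3)/(1/4)] = 1/3 × 0.2877 = 0.0959
  x=2: 4/15 × log_e[(4/15)/(1/4)] = 4/15 × 0.0645 = 0.0172
  x=3: 4/15 × log_e[(4/15)/(1/4)] = 4/15 × 0.0645 = 0.0172

D_KL(P||Q) = 0.0465 nats

Note: KL divergence is always non-negative and equals 0 iff P = Q.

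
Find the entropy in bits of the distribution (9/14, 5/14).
0.9403 bits

Shannon entropy is H(X) = -Σ p(x) log p(x).

For P = (9/14, 5/14):
H = -9/14 × log_2(9/14) -5/14 × log_2(5/14)
H = 0.9403 bits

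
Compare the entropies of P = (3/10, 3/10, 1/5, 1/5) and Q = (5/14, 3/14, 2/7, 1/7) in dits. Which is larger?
P

Computing entropies in dits:
H(P) = 0.5933
H(Q) = 0.5792

Distribution P has higher entropy.

Intuition: The distribution closer to uniform (more spread out) has higher entropy.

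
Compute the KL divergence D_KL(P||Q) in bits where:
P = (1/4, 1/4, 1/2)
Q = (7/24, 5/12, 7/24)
0.1490 bits

KL divergence: D_KL(P||Q) = Σ p(x) log(p(x)/q(x))

Computing term by term:
  x=0: 1/4 × log_2[(1/4)/(7/24)] = 1/4 × -0.2224 = -0.0556
  x=1: 1/4 × log_2[(1/4)/(5/12)] = 1/4 × -0.7370 = -0.1842
  x=2: 1/2 × log_2[(1/2)/(7/24)] = 1/2 × 0.7776 = 0.3888

D_KL(P||Q) = 0.1490 bits

Note: KL divergence is always non-negative and equals 0 iff P = Q.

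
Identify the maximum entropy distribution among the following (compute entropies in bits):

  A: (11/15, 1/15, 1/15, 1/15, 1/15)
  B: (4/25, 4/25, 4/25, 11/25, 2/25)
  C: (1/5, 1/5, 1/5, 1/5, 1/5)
C

For a discrete distribution over n outcomes, entropy is maximized by the uniform distribution.

Computing entropies:
H(A) = 1.3700 bits
H(B) = 2.0817 bits
H(C) = 2.3219 bits

The uniform distribution (where all probabilities equal 1/5) achieves the maximum entropy of log_2(5) = 2.3219 bits.

Distribution C has the highest entropy.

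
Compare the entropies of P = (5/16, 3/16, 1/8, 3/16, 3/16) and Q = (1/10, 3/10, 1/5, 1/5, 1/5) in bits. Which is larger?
P

Computing entropies in bits:
H(P) = 2.2579
H(Q) = 2.2464

Distribution P has higher entropy.

Intuition: The distribution closer to uniform (more spread out) has higher entropy.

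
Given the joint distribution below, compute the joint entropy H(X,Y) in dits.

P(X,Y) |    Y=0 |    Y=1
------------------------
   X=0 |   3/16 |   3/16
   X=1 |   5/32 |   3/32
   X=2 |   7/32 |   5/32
0.7653 dits

Joint entropy is H(X,Y) = -Σ_{x,y} p(x,y) log p(x,y).

Summing over all non-zero entries:
H(X,Y) = -[3/16·log_10(3/16) + 3/16·log_10(3/16) + 5/32·log_10(5/32) + 3/32·log_10(3/32) + 7/32·log_10(7/32) + 5/32·log_10(5/32)]
H(X,Y) = 0.7653 dits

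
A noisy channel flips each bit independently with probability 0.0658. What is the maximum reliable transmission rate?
0.6499 bits

For a binary symmetric channel (BSC) with error probability p:
Capacity C = 1 - H(p) bits per symbol

where H(p) = -p log₂(p) - (1-p) log₂(1-p) is the binary entropy function.

H(0.0658) = 0.3501 bits
C = 1 - 0.3501 = 0.6499 bits per symbol

This means we can reliably transmit up to 0.6499 bits of information per channel use.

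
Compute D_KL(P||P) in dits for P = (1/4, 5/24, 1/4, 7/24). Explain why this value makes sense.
0.0000 dits

KL divergence satisfies the Gibbs inequality: D_KL(P||Q) ≥ 0 for all distributions P, Q.

D_KL(P||Q) = Σ p(x) log(p(x)/q(x))
Each term is p(x) × log_10(p(x)/p(x)) = p(x) × log_10(1) = 0, so the sum is 0.
D_KL(P||Q) = 0.0000 dits

When P = Q, the KL divergence is exactly 0, as there is no 'divergence' between identical distributions.

This non-negativity is a fundamental property: relative entropy cannot be negative because it measures how different Q is from P.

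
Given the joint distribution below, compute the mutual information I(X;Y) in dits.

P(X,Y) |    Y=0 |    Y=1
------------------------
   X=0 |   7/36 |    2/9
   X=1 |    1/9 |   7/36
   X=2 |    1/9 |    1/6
0.0018 dits

Mutual information: I(X;Y) = H(X) + H(Y) - H(X,Y)

Marginals:
P(X) = (5/12, 11/36, 5/18), H(X) = 0.4703 dits
P(Y) = (5/12, 7/12), H(Y) = 0.2950 dits

Joint entropy: H(X,Y) = 0.7635 dits

I(X;Y) = 0.4703 + 0.2950 - 0.7635 = 0.0018 dits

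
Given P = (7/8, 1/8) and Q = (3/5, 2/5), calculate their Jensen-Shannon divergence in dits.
0.0220 dits

Jensen-Shannon divergence is:
JSD(P||Q) = 0.5 × D_KL(P||M) + 0.5 × D_KL(Q||M)
where M = 0.5 × (P + Q) is the mixture distribution.

M = 0.5 × (7/8, 1/8) + 0.5 × (3/5, 2/5) = (0.7375, 0.2625)

D_KL(P||M) = 0.0247 dits
D_KL(Q||M) = 0.0194 dits

JSD(P||Q) = 0.5 × 0.0247 + 0.5 × 0.0194 = 0.0220 dits

Unlike KL divergence, JSD is symmetric and bounded: 0 ≤ JSD ≤ log(2).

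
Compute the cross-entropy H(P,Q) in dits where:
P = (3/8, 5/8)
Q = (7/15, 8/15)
0.2947 dits

Cross-entropy: H(P,Q) = -Σ p(x) log q(x)

Alternatively: H(P,Q) = H(P) + D_KL(P||Q)
H(P) = 0.2873 dits
D_KL(P||Q) = 0.0074 dits

H(P,Q) = 0.2873 + 0.0074 = 0.2947 dits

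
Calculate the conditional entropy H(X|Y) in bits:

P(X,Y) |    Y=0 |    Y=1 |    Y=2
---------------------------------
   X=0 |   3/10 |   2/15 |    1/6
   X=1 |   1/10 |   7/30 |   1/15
0.8726 bits

Using the chain rule: H(X|Y) = H(X,Y) - H(Y)

First, compute H(X,Y) = 2.4220 bits

Marginal P(Y) = (2/5, 11/30, 7/30)
H(Y) = 1.5494 bits

H(X|Y) = H(X,Y) - H(Y) = 2.4220 - 1.5494 = 0.8726 bits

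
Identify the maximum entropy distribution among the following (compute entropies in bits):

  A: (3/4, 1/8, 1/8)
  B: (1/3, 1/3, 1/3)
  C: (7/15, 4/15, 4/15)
B

For a discrete distribution over n outcomes, entropy is maximized by the uniform distribution.

Computing entropies:
H(A) = 1.0613 bits
H(B) = 1.5850 bits
H(C) = 1.5301 bits

The uniform distribution (where all probabilities equal 1/3) achieves the maximum entropy of log_2(3) = 1.5850 bits.

Distribution B has the highest entropy.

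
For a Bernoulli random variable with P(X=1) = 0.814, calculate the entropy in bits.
0.6930 bits

The binary entropy function is:
H(p) = -p log(p) - (1-p) log(1-p)

H(0.814) = -0.814 × log_2(0.814) - 0.186 × log_2(0.186)
H(0.814) = 0.6930 bits

Note: Binary entropy is maximized at p=0.5 (H=1 bit) and minimized at p=0 or p=1 (H=0).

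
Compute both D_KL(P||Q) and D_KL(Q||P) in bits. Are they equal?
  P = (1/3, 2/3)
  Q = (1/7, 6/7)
D_KL(P||Q) = 0.1658, D_KL(Q||P) = 0.1361

KL divergence is not symmetric: D_KL(P||Q) ≠ D_KL(Q||P) in general.

D_KL(P||Q) = 0.1658 bits
D_KL(Q||P) = 0.1361 bits

No, they are not equal!

This asymmetry is why KL divergence is not a true distance metric.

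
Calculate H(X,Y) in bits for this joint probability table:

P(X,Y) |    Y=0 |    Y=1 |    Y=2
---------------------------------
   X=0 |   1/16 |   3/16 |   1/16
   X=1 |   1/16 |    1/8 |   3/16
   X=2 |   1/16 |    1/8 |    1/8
3.0306 bits

Joint entropy is H(X,Y) = -Σ_{x,y} p(x,y) log p(x,y).

Summing over all non-zero entries:
H(X,Y) = -[1/16·log_2(1/16) + 3/16·log_2(3/16) + 1/16·log_2(1/16) + 1/16·log_2(1/16) + 1/8·log_2(1/8) + 3/16·log_2(3/16) + 1/16·log_2(1/16) + 1/8·log_2(1/8) + 1/8·log_2(1/8)]
H(X,Y) = 3.0306 bits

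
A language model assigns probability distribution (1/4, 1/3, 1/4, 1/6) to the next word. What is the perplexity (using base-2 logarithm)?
3.8883

Perplexity is 2^H (or exp(H) for natural log).

First, H = -Σ p log p = 1.9591 bits
Perplexity = 2^1.9591 = 3.8883

Interpretation: The model's uncertainty is equivalent to choosing uniformly among 3.9 options.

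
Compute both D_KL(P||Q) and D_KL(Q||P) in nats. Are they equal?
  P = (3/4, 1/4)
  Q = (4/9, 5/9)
D_KL(P||Q) = 0.1928, D_KL(Q||P) = 0.2111

KL divergence is not symmetric: D_KL(P||Q) ≠ D_KL(Q||P) in general.

D_KL(P||Q) = 0.1928 nats
D_KL(Q||P) = 0.2111 nats

No, they are not equal!

This asymmetry is why KL divergence is not a true distance metric.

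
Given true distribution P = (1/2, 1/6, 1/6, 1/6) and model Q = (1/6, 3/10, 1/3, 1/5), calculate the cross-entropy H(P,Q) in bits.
2.2331 bits

Cross-entropy: H(P,Q) = -Σ p(x) log q(x)

Alternatively: H(P,Q) = H(P) + D_KL(P||Q)
H(P) = 1.7925 bits
D_KL(P||Q) = 0.4406 bits

H(P,Q) = 1.7925 + 0.4406 = 2.2331 bits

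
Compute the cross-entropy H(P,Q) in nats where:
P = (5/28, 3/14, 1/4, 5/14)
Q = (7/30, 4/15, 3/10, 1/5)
1.4189 nats

Cross-entropy: H(P,Q) = -Σ p(x) log q(x)

Alternatively: H(P,Q) = H(P) + D_KL(P||Q)
H(P) = 1.3520 nats
D_KL(P||Q) = 0.0669 nats

H(P,Q) = 1.3520 + 0.0669 = 1.4189 nats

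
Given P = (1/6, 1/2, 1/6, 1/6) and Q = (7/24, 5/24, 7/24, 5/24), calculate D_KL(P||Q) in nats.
0.2140 nats

KL divergence: D_KL(P||Q) = Σ p(x) log(p(x)/q(x))

Computing term by term:
  x=0: 1/6 × log_e[(1/6)/(7/24)] = 1/6 × -0.5596 = -0.0933
  x=1: 1/2 × log_e[(1/2)/(5/24)] = 1/2 × 0.8755 = 0.4377
  x=2: 1/6 × log_e[(1/6)/(7/24)] = 1/6 × -0.5596 = -0.0933
  x=3: 1/6 × log_e[(1/6)/(5/24)] = 1/6 × -0.2231 = -0.0372

D_KL(P||Q) = 0.2140 nats

Note: KL divergence is always non-negative and equals 0 iff P = Q.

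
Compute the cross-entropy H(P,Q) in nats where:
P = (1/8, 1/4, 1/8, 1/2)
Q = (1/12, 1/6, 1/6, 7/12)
1.2520 nats

Cross-entropy: H(P,Q) = -Σ p(x) log q(x)

Alternatively: H(P,Q) = H(P) + D_KL(P||Q)
H(P) = 1.2130 nats
D_KL(P||Q) = 0.0390 nats

H(P,Q) = 1.2130 + 0.0390 = 1.2520 nats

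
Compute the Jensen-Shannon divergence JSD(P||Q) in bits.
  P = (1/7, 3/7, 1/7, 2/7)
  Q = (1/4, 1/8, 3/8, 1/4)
0.1139 bits

Jensen-Shannon divergence is:
JSD(P||Q) = 0.5 × D_KL(P||M) + 0.5 × D_KL(Q||M)
where M = 0.5 × (P + Q) is the mixture distribution.

M = 0.5 × (1/7, 3/7, 1/7, 2/7) + 0.5 × (1/4, 1/8, 3/8, 1/4) = (0.196429, 0.276786, 0.258929, 0.267857)

D_KL(P||M) = 0.1087 bits
D_KL(Q||M) = 0.1191 bits

JSD(P||Q) = 0.5 × 0.1087 + 0.5 × 0.1191 = 0.1139 bits

Unlike KL divergence, JSD is symmetric and bounded: 0 ≤ JSD ≤ log(2).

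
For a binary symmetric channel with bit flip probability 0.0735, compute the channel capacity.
0.6211 bits

For a binary symmetric channel (BSC) with error probability p:
Capacity C = 1 - H(p) bits per symbol

where H(p) = -p log₂(p) - (1-p) log₂(1-p) is the binary entropy function.

H(0.0735) = 0.3789 bits
C = 1 - 0.3789 = 0.6211 bits per symbol

This means we can reliably transmit up to 0.6211 bits of information per channel use.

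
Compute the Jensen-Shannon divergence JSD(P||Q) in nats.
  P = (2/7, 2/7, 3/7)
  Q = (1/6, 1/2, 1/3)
0.0257 nats

Jensen-Shannon divergence is:
JSD(P||Q) = 0.5 × D_KL(P||M) + 0.5 × D_KL(Q||M)
where M = 0.5 × (P + Q) is the mixture distribution.

M = 0.5 × (2/7, 2/7, 3/7) + 0.5 × (1/6, 1/2, 1/3) = (0.22619, 11/28, 8/21)

D_KL(P||M) = 0.0262 nats
D_KL(Q||M) = 0.0252 nats

JSD(P||Q) = 0.5 × 0.0262 + 0.5 × 0.0252 = 0.0257 nats

Unlike KL divergence, JSD is symmetric and bounded: 0 ≤ JSD ≤ log(2).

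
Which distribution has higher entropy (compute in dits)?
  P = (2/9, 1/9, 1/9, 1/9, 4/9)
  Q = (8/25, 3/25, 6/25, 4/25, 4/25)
Q

Computing entropies in dits:
H(P) = 0.6198
H(Q) = 0.6723

Distribution Q has higher entropy.

Intuition: The distribution closer to uniform (more spread out) has higher entropy.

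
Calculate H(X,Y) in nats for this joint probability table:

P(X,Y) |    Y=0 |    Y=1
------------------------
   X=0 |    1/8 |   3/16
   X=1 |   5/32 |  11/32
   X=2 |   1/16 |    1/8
1.6641 nats

Joint entropy is H(X,Y) = -Σ_{x,y} p(x,y) log p(x,y).

Summing over all non-zero entries:
H(X,Y) = -[1/8·log_e(1/8) + 3/16·log_e(3/16) + 5/32·log_e(5/32) + 11/32·log_e(11/32) + 1/16·log_e(1/16) + 1/8·log_e(1/8)]
H(X,Y) = 1.6641 nats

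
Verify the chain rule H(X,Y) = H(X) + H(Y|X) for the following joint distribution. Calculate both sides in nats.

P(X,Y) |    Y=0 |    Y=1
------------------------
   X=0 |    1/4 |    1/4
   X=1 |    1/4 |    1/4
H(X,Y) = 1.3863, H(X) = 0.6931, H(Y|X) = 0.6931 (all in nats)

Chain rule: H(X,Y) = H(X) + H(Y|X)

Left side — joint entropy directly:
H(X,Y) = -Σ p(x,y) log p(x,y) = 1.3863 nats

Right side — compute H(Y|X) from the conditional distributions:
P(X) = (1/2, 1/2), so H(X) = 0.6931 nats
H(Y|X) = Σ_x P(X=x) · H(Y|X=x):
  P(Y|X=0) = (1/2, 1/2), H(Y|X=0) = 0.6931, weight P(X=0) = 1/2
  P(Y|X=1) = (1/2, 1/2), H(Y|X=1) = 0.6931, weight P(X=1) = 1/2
H(Y|X) = 0.6931 nats

H(X) + H(Y|X) = 0.6931 + 0.6931 = 1.3863 nats

Both sides equal 1.3863 nats. ✓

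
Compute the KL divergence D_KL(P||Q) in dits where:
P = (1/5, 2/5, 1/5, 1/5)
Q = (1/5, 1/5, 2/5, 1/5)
0.0602 dits

KL divergence: D_KL(P||Q) = Σ p(x) log(p(x)/q(x))

Computing term by term:
  x=0: 1/5 × log_10[(1/5)/(1/5)] = 1/5 × 0.0000 = 0.0000
  x=1: 2/5 × log_10[(2/5)/(1/5)] = 2/5 × 0.3010 = 0.1204
  x=2: 1/5 × log_10[(1/5)/(2/5)] = 1/5 × -0.3010 = -0.0602
  x=3: 1/5 × log_10[(1/5)/(1/5)] = 1/5 × 0.0000 = 0.0000

D_KL(P||Q) = 0.0602 dits

Note: KL divergence is always non-negative and equals 0 iff P = Q.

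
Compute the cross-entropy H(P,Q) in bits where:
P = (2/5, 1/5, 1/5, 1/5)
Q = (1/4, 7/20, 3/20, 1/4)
2.0503 bits

Cross-entropy: H(P,Q) = -Σ p(x) log q(x)

Alternatively: H(P,Q) = H(P) + D_KL(P||Q)
H(P) = 1.9219 bits
D_KL(P||Q) = 0.1284 bits

H(P,Q) = 1.9219 + 0.1284 = 2.0503 bits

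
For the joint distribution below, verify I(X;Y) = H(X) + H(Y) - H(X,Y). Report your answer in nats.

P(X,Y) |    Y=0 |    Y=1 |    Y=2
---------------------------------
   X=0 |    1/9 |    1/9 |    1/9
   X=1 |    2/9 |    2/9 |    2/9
I(X;Y) = 0.0000 nats

Mutual information has multiple equivalent forms:
- I(X;Y) = H(X) - H(X|Y)
- I(X;Y) = H(Y) - H(Y|X)
- I(X;Y) = H(X) + H(Y) - H(X,Y)

Computing all quantities:
H(X) = 0.6365, H(Y) = 1.0986, H(X,Y) = 1.7351
H(X|Y) = 0.6365, H(Y|X) = 1.0986

Verification:
H(X) - H(X|Y) = 0.6365 - 0.6365 = 0.0000
H(Y) - H(Y|X) = 1.0986 - 1.0986 = 0.0000
H(X) + H(Y) - H(X,Y) = 0.6365 + 1.0986 - 1.7351 = 0.0000

All forms give I(X;Y) = 0.0000 nats. ✓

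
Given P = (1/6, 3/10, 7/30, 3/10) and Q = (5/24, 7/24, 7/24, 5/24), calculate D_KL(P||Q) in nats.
0.0286 nats

KL divergence: D_KL(P||Q) = Σ p(x) log(p(x)/q(x))

Computing term by term:
  x=0: 1/6 × log_e[(1/6)/(5/24)] = 1/6 × -0.2231 = -0.0372
  x=1: 3/10 × log_e[(3/10)/(7/24)] = 3/10 × 0.0282 = 0.0085
  x=2: 7/30 × log_e[(7/30)/(7/24)] = 7/30 × -0.2231 = -0.0521
  x=3: 3/10 × log_e[(3/10)/(5/24)] = 3/10 × 0.3646 = 0.1094

D_KL(P||Q) = 0.0286 nats

Note: KL divergence is always non-negative and equals 0 iff P = Q.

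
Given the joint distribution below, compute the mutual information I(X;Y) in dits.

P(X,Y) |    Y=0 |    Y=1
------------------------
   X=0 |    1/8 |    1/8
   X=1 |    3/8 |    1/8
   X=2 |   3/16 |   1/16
0.0113 dits

Mutual information: I(X;Y) = H(X) + H(Y) - H(X,Y)

Marginals:
P(X) = (1/4, 1/2, 1/4), H(X) = 0.4515 dits
P(Y) = (11/16, 5/16), H(Y) = 0.2697 dits

Joint entropy: H(X,Y) = 0.7100 dits

I(X;Y) = 0.4515 + 0.2697 - 0.7100 = 0.0113 dits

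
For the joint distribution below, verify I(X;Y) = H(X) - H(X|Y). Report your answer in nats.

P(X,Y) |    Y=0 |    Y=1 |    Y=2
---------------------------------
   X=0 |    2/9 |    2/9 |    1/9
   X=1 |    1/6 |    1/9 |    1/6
I(X;Y) = 0.0223 nats

Mutual information has multiple equivalent forms:
- I(X;Y) = H(X) - H(X|Y)
- I(X;Y) = H(Y) - H(Y|X)
- I(X;Y) = H(X) + H(Y) - H(X,Y)

Computing all quantities:
H(X) = 0.6870, H(Y) = 1.0893, H(X,Y) = 1.7540
H(X|Y) = 0.6647, H(Y|X) = 1.0670

Verification:
H(X) - H(X|Y) = 0.6870 - 0.6647 = 0.0223
H(Y) - H(Y|X) = 1.0893 - 1.0670 = 0.0223
H(X) + H(Y) - H(X,Y) = 0.6870 + 1.0893 - 1.7540 = 0.0223

All forms give I(X;Y) = 0.0223 nats. ✓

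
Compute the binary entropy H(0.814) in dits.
0.2086 dits

The binary entropy function is:
H(p) = -p log(p) - (1-p) log(1-p)

H(0.814) = -0.814 × log_10(0.814) - 0.186 × log_10(0.186)
H(0.814) = 0.2086 dits

Note: Binary entropy is maximized at p=0.5 (H=1 bit) and minimized at p=0 or p=1 (H=0).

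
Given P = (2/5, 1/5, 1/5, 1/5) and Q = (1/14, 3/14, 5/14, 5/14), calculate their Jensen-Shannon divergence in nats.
0.0857 nats

Jensen-Shannon divergence is:
JSD(P||Q) = 0.5 × D_KL(P||M) + 0.5 × D_KL(Q||M)
where M = 0.5 × (P + Q) is the mixture distribution.

M = 0.5 × (2/5, 1/5, 1/5, 1/5) + 0.5 × (1/14, 3/14, 5/14, 5/14) = (0.235714, 0.207143, 0.278571, 0.278571)

D_KL(P||M) = 0.0720 nats
D_KL(Q||M) = 0.0995 nats

JSD(P||Q) = 0.5 × 0.0720 + 0.5 × 0.0995 = 0.0857 nats

Unlike KL divergence, JSD is symmetric and bounded: 0 ≤ JSD ≤ log(2).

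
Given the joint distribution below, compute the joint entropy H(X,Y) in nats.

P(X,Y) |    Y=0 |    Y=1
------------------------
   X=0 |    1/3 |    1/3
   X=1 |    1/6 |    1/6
1.3297 nats

Joint entropy is H(X,Y) = -Σ_{x,y} p(x,y) log p(x,y).

Summing over all non-zero entries:
H(X,Y) = -[1/3·log_e(1/3) + 1/3·log_e(1/3) + 1/6·log_e(1/6) + 1/6·log_e(1/6)]
H(X,Y) = 1.3297 nats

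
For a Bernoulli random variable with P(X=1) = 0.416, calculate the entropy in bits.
0.9795 bits

The binary entropy function is:
H(p) = -p log(p) - (1-p) log(1-p)

H(0.416) = -0.416 × log_2(0.416) - 0.584 × log_2(0.584)
H(0.416) = 0.9795 bits

Note: Binary entropy is maximized at p=0.5 (H=1 bit) and minimized at p=0 or p=1 (H=0).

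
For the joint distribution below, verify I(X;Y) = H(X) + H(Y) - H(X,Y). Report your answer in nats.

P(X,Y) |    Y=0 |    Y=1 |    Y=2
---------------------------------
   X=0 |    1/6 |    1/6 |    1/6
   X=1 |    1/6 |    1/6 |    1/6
I(X;Y) = 0.0000 nats

Mutual information has multiple equivalent forms:
- I(X;Y) = H(X) - H(X|Y)
- I(X;Y) = H(Y) - H(Y|X)
- I(X;Y) = H(X) + H(Y) - H(X,Y)

Computing all quantities:
H(X) = 0.6931, H(Y) = 1.0986, H(X,Y) = 1.7918
H(X|Y) = 0.6931, H(Y|X) = 1.0986

Verification:
H(X) - H(X|Y) = 0.6931 - 0.6931 = 0.0000
H(Y) - H(Y|X) = 1.0986 - 1.0986 = 0.0000
H(X) + H(Y) - H(X,Y) = 0.6931 + 1.0986 - 1.7918 = 0.0000

All forms give I(X;Y) = 0.0000 nats. ✓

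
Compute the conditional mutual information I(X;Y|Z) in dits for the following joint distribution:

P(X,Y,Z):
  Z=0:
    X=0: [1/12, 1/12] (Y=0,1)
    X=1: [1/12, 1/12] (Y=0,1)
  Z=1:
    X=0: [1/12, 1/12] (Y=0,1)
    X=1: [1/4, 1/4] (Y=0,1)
0.0000 dits

Conditional mutual information: I(X;Y|Z) = H(X|Z) + H(Y|Z) - H(X,Y|Z)

H(Z) = 0.2764
H(X,Z) = 0.5396 → H(X|Z) = 0.2632
H(Y,Z) = 0.5775 → H(Y|Z) = 0.3010
H(X,Y,Z) = 0.8406 → H(X,Y|Z) = 0.5642

I(X;Y|Z) = 0.2632 + 0.3010 - 0.5642 = 0.0000 dits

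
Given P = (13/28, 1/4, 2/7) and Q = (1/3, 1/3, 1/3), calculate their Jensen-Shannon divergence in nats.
0.0093 nats

Jensen-Shannon divergence is:
JSD(P||Q) = 0.5 × D_KL(P||M) + 0.5 × D_KL(Q||M)
where M = 0.5 × (P + Q) is the mixture distribution.

M = 0.5 × (13/28, 1/4, 2/7) + 0.5 × (1/3, 1/3, 1/3) = (0.39881, 7/24, 0.309524)

D_KL(P||M) = 0.0092 nats
D_KL(Q||M) = 0.0094 nats

JSD(P||Q) = 0.5 × 0.0092 + 0.5 × 0.0094 = 0.0093 nats

Unlike KL divergence, JSD is symmetric and bounded: 0 ≤ JSD ≤ log(2).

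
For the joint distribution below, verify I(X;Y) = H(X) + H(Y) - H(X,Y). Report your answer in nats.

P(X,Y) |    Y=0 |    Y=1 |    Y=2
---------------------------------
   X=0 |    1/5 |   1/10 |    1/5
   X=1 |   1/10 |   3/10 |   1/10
I(X;Y) = 0.0863 nats

Mutual information has multiple equivalent forms:
- I(X;Y) = H(X) - H(X|Y)
- I(X;Y) = H(Y) - H(Y|X)
- I(X;Y) = H(X) + H(Y) - H(X,Y)

Computing all quantities:
H(X) = 0.6931, H(Y) = 1.0889, H(X,Y) = 1.6957
H(X|Y) = 0.6068, H(Y|X) = 1.0026

Verification:
H(X) - H(X|Y) = 0.6931 - 0.6068 = 0.0863
H(Y) - H(Y|X) = 1.0889 - 1.0026 = 0.0863
H(X) + H(Y) - H(X,Y) = 0.6931 + 1.0889 - 1.6957 = 0.0863

All forms give I(X;Y) = 0.0863 nats. ✓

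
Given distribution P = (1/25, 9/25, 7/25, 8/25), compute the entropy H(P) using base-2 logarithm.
1.7566 bits

Shannon entropy is H(X) = -Σ p(x) log p(x).

For P = (1/25, 9/25, 7/25, 8/25):
H = -1/25 × log_2(1/25) -9/25 × log_2(9/25) -7/25 × log_2(7/25) -8/25 × log_2(8/25)
H = 1.7566 bits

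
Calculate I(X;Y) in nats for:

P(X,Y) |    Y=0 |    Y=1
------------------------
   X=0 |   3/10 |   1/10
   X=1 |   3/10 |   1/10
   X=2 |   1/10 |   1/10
0.0224 nats

Mutual information: I(X;Y) = H(X) + H(Y) - H(X,Y)

Marginals:
P(X) = (2/5, 2/5, 1/5), H(X) = 1.0549 nats
P(Y) = (7/10, 3/10), H(Y) = 0.6109 nats

Joint entropy: H(X,Y) = 1.6434 nats

I(X;Y) = 1.0549 + 0.6109 - 1.6434 = 0.0224 nats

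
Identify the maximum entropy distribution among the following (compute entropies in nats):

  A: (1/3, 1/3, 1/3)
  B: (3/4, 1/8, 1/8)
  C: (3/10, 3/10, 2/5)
A

For a discrete distribution over n outcomes, entropy is maximized by the uniform distribution.

Computing entropies:
H(A) = 1.0986 nats
H(B) = 0.7356 nats
H(C) = 1.0889 nats

The uniform distribution (where all probabilities equal 1/3) achieves the maximum entropy of log_e(3) = 1.0986 nats.

Distribution A has the highest entropy.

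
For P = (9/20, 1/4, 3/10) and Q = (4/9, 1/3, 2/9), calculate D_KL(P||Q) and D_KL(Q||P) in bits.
D_KL(P||Q) = 0.0342, D_KL(Q||P) = 0.0342

KL divergence is not symmetric: D_KL(P||Q) ≠ D_KL(Q||P) in general.

D_KL(P||Q) = 0.0342 bits
D_KL(Q||P) = 0.0342 bits

In this case they happen to be equal (to 4 decimal places).

This asymmetry is why KL divergence is not a true distance metric.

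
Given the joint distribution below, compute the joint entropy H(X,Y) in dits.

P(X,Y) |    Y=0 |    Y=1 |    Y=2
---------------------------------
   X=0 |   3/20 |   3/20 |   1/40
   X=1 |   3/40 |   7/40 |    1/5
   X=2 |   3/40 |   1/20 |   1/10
0.8933 dits

Joint entropy is H(X,Y) = -Σ_{x,y} p(x,y) log p(x,y).

Summing over all non-zero entries:
H(X,Y) = -[3/20·log_10(3/20) + 3/20·log_10(3/20) + 1/40·log_10(1/40) + 3/40·log_10(3/40) + 7/40·log_10(7/40) + 1/5·log_10(1/5) + 3/40·log_10(3/40) + 1/20·log_10(1/20) + 1/10·log_10(1/10)]
H(X,Y) = 0.8933 dits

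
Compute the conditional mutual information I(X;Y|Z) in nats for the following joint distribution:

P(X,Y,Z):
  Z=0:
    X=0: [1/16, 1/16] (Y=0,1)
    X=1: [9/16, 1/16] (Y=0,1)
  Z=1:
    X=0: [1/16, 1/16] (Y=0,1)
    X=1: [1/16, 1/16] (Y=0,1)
0.0481 nats

Conditional mutual information: I(X;Y|Z) = H(X|Z) + H(Y|Z) - H(X,Y|Z)

H(Z) = 0.5623
H(X,Z) = 1.0735 → H(X|Z) = 0.5112
H(Y,Z) = 1.0735 → H(Y|Z) = 0.5112
H(X,Y,Z) = 1.5366 → H(X,Y|Z) = 0.9743

I(X;Y|Z) = 0.5112 + 0.5112 - 0.9743 = 0.0481 nats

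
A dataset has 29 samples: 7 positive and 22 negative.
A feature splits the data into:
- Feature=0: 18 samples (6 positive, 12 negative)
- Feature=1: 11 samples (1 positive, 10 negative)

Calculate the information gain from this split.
0.0606 bits

Information Gain = H(Y) - H(Y|Feature)

Before split:
P(positive) = 7/29 = 0.2414
H(Y) = 0.7973 bits

After split:
Feature=0: H = 0.9183 bits (weight = 18/29)
Feature=1: H = 0.4395 bits (weight = 11/29)
H(Y|Feature) = (18/29)×0.9183 + (11/29)×0.4395 = 0.7367 bits

Information Gain = 0.7973 - 0.7367 = 0.0606 bits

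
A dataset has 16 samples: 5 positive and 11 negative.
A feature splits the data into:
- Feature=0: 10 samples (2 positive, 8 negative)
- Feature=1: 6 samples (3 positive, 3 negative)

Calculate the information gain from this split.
0.0698 bits

Information Gain = H(Y) - H(Y|Feature)

Before split:
P(positive) = 5/16 = 0.3125
H(Y) = 0.8960 bits

After split:
Feature=0: H = 0.7219 bits (weight = 10/16)
Feature=1: H = 1.0000 bits (weight = 6/16)
H(Y|Feature) = (10/16)×0.7219 + (6/16)×1.0000 = 0.8262 bits

Information Gain = 0.8960 - 0.8262 = 0.0698 bits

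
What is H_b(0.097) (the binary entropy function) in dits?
0.1383 dits

The binary entropy function is:
H(p) = -p log(p) - (1-p) log(1-p)

H(0.097) = -0.097 × log_10(0.097) - 0.903 × log_10(0.903)
H(0.097) = 0.1383 dits

Note: Binary entropy is maximized at p=0.5 (H=1 bit) and minimized at p=0 or p=1 (H=0).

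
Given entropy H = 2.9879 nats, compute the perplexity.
19.8440

Perplexity is e^H (or exp(H) for natural log).

H = 2.9879 nats
Perplexity = e^2.9879 = 19.8440

Interpretation: The model's uncertainty is equivalent to choosing uniformly among 19.8 options.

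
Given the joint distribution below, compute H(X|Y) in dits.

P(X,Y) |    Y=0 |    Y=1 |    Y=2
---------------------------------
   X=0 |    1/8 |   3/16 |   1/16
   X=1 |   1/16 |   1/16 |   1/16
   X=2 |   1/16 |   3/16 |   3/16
0.4327 dits

Using the chain rule: H(X|Y) = H(X,Y) - H(Y)

First, compute H(X,Y) = 0.8981 dits

Marginal P(Y) = (1/4, 7/16, 5/16)
H(Y) = 0.4654 dits

H(X|Y) = H(X,Y) - H(Y) = 0.8981 - 0.4654 = 0.4327 dits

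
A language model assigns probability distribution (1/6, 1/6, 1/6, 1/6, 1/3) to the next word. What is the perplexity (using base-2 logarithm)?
4.7622

Perplexity is 2^H (or exp(H) for natural log).

First, H = -Σ p log p = 2.2516 bits
Perplexity = 2^2.2516 = 4.7622

Interpretation: The model's uncertainty is equivalent to choosing uniformly among 4.8 options.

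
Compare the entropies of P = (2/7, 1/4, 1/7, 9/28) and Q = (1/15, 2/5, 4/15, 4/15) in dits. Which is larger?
P

Computing entropies in dits:
H(P) = 0.5851
H(Q) = 0.5437

Distribution P has higher entropy.

Intuition: The distribution closer to uniform (more spread out) has higher entropy.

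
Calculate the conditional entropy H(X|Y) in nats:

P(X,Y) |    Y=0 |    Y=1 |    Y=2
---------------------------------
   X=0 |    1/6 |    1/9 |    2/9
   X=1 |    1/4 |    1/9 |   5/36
0.6751 nats

Using the chain rule: H(X|Y) = H(X,Y) - H(Y)

First, compute H(X,Y) = 1.7419 nats

Marginal P(Y) = (5/12, 2/9, 13/36)
H(Y) = 1.0668 nats

H(X|Y) = H(X,Y) - H(Y) = 1.7419 - 1.0668 = 0.6751 nats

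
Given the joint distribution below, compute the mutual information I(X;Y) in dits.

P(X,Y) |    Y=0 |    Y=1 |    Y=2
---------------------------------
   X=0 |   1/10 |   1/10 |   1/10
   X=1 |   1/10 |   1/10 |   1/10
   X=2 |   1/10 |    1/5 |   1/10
0.0060 dits

Mutual information: I(X;Y) = H(X) + H(Y) - H(X,Y)

Marginals:
P(X) = (3/10, 3/10, 2/5), H(X) = 0.4729 dits
P(Y) = (3/10, 2/5, 3/10), H(Y) = 0.4729 dits

Joint entropy: H(X,Y) = 0.9398 dits

I(X;Y) = 0.4729 + 0.4729 - 0.9398 = 0.0060 dits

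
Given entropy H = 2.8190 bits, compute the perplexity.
7.0567

Perplexity is 2^H (or exp(H) for natural log).

H = 2.8190 bits
Perplexity = 2^2.8190 = 7.0567

Interpretation: The model's uncertainty is equivalent to choosing uniformly among 7.1 options.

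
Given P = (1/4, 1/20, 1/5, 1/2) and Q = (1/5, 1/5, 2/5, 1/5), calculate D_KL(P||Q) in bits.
0.4414 bits

KL divergence: D_KL(P||Q) = Σ p(x) log(p(x)/q(x))

Computing term by term:
  x=0: 1/4 × log_2[(1/4)/(1/5)] = 1/4 × 0.3219 = 0.0805
  x=1: 1/20 × log_2[(1/20)/(1/5)] = 1/20 × -2.0000 = -0.1000
  x=2: 1/5 × log_2[(1/5)/(2/5)] = 1/5 × -1.0000 = -0.2000
  x=3: 1/2 × log_2[(1/2)/(1/5)] = 1/2 × 1.3219 = 0.6610

D_KL(P||Q) = 0.4414 bits

Note: KL divergence is always non-negative and equals 0 iff P = Q.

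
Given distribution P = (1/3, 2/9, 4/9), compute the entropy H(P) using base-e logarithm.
1.0609 nats

Shannon entropy is H(X) = -Σ p(x) log p(x).

For P = (1/3, 2/9, 4/9):
H = -1/3 × log_e(1/3) -2/9 × log_e(2/9) -4/9 × log_e(4/9)
H = 1.0609 nats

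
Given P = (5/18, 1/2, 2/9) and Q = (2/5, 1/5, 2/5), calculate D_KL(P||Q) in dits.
0.0983 dits

KL divergence: D_KL(P||Q) = Σ p(x) log(p(x)/q(x))

Computing term by term:
  x=0: 5/18 × log_10[(5/18)/(2/5)] = 5/18 × -0.1584 = -0.0440
  x=1: 1/2 × log_10[(1/2)/(1/5)] = 1/2 × 0.3979 = 0.1990
  x=2: 2/9 × log_10[(2/9)/(2/5)] = 2/9 × -0.2553 = -0.0567

D_KL(P||Q) = 0.0983 dits

Note: KL divergence is always non-negative and equals 0 iff P = Q.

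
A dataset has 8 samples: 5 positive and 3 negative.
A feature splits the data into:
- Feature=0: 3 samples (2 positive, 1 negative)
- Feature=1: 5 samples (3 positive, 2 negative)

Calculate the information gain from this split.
0.0032 bits

Information Gain = H(Y) - H(Y|Feature)

Before split:
P(positive) = 5/8 = 0.6250
H(Y) = 0.9544 bits

After split:
Feature=0: H = 0.9183 bits (weight = 3/8)
Feature=1: H = 0.9710 bits (weight = 5/8)
H(Y|Feature) = (3/8)×0.9183 + (5/8)×0.9710 = 0.9512 bits

Information Gain = 0.9544 - 0.9512 = 0.0032 bits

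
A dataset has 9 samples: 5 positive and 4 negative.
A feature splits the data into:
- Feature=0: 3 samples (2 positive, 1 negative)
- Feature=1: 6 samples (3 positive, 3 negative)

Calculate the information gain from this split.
0.0183 bits

Information Gain = H(Y) - H(Y|Feature)

Before split:
P(positive) = 5/9 = 0.5556
H(Y) = 0.9911 bits

After split:
Feature=0: H = 0.9183 bits (weight = 3/9)
Feature=1: H = 1.0000 bits (weight = 6/9)
H(Y|Feature) = (3/9)×0.9183 + (6/9)×1.0000 = 0.9728 bits

Information Gain = 0.9911 - 0.9728 = 0.0183 bits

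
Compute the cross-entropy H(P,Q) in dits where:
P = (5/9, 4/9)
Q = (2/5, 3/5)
0.3197 dits

Cross-entropy: H(P,Q) = -Σ p(x) log q(x)

Alternatively: H(P,Q) = H(P) + D_KL(P||Q)
H(P) = 0.2983 dits
D_KL(P||Q) = 0.0213 dits

H(P,Q) = 0.2983 + 0.0213 = 0.3197 dits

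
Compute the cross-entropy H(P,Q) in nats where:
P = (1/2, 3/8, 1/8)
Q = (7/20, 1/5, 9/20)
1.2283 nats

Cross-entropy: H(P,Q) = -Σ p(x) log q(x)

Alternatively: H(P,Q) = H(P) + D_KL(P||Q)
H(P) = 0.9743 nats
D_KL(P||Q) = 0.2539 nats

H(P,Q) = 0.9743 + 0.2539 = 1.2283 nats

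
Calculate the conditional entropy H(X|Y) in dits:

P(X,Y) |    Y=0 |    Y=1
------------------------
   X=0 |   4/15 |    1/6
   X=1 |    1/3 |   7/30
0.2970 dits

Using the chain rule: H(X|Y) = H(X,Y) - H(Y)

First, compute H(X,Y) = 0.5893 dits

Marginal P(Y) = (3/5, 2/5)
H(Y) = 0.2923 dits

H(X|Y) = H(X,Y) - H(Y) = 0.5893 - 0.2923 = 0.2970 dits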